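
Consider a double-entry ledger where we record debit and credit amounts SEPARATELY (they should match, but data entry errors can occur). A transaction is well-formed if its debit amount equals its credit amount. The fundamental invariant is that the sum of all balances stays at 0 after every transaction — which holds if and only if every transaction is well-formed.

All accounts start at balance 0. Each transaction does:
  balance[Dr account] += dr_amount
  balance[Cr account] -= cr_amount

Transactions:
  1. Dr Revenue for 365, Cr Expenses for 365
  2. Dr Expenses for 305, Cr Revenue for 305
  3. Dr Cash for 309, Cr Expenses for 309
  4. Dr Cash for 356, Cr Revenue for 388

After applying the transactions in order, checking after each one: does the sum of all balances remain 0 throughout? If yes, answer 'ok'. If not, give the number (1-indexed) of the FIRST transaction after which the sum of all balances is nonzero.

After txn 1: dr=365 cr=365 sum_balances=0
After txn 2: dr=305 cr=305 sum_balances=0
After txn 3: dr=309 cr=309 sum_balances=0
After txn 4: dr=356 cr=388 sum_balances=-32

Answer: 4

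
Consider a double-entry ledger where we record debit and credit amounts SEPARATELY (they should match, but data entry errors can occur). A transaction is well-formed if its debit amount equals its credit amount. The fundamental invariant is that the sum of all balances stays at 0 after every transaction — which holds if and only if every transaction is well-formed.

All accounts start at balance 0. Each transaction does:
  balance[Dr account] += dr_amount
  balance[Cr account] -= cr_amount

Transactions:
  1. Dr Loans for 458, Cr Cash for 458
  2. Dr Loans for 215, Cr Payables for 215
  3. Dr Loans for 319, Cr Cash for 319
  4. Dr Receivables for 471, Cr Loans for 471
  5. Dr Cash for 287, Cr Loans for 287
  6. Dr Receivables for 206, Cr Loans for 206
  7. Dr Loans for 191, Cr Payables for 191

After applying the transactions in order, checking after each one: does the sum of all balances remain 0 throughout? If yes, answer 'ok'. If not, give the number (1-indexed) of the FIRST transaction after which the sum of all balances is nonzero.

After txn 1: dr=458 cr=458 sum_balances=0
After txn 2: dr=215 cr=215 sum_balances=0
After txn 3: dr=319 cr=319 sum_balances=0
After txn 4: dr=471 cr=471 sum_balances=0
After txn 5: dr=287 cr=287 sum_balances=0
After txn 6: dr=206 cr=206 sum_balances=0
After txn 7: dr=191 cr=191 sum_balances=0

Answer: ok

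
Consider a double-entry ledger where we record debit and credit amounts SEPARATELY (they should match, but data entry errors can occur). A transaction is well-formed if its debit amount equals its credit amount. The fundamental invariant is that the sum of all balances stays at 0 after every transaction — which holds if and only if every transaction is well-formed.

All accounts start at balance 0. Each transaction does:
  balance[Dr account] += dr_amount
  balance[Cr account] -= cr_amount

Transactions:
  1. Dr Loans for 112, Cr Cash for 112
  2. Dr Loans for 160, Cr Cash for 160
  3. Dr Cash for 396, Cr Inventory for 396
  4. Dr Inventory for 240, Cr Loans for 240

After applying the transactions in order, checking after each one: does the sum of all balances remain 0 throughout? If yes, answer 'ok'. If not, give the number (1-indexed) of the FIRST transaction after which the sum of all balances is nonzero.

Answer: ok

Derivation:
After txn 1: dr=112 cr=112 sum_balances=0
After txn 2: dr=160 cr=160 sum_balances=0
After txn 3: dr=396 cr=396 sum_balances=0
After txn 4: dr=240 cr=240 sum_balances=0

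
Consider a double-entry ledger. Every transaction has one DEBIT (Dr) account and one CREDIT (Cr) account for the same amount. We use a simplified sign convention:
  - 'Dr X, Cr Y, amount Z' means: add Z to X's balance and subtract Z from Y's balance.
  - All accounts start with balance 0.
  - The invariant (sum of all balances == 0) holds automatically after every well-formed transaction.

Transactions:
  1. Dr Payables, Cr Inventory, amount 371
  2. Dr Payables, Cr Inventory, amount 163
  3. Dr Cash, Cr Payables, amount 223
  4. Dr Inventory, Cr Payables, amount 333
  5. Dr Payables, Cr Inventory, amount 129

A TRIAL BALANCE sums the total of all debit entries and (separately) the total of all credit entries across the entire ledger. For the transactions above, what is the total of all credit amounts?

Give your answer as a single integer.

Txn 1: credit+=371
Txn 2: credit+=163
Txn 3: credit+=223
Txn 4: credit+=333
Txn 5: credit+=129
Total credits = 1219

Answer: 1219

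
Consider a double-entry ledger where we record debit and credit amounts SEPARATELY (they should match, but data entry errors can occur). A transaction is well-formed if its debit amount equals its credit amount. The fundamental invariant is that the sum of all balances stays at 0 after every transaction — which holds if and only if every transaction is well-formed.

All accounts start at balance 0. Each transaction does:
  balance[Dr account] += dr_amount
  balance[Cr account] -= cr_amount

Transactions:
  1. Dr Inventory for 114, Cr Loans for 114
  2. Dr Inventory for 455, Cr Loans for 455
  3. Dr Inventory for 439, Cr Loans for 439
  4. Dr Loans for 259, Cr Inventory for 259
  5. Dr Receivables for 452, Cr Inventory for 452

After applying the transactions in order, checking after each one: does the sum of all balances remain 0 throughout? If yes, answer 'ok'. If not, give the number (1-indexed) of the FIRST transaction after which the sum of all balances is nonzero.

After txn 1: dr=114 cr=114 sum_balances=0
After txn 2: dr=455 cr=455 sum_balances=0
After txn 3: dr=439 cr=439 sum_balances=0
After txn 4: dr=259 cr=259 sum_balances=0
After txn 5: dr=452 cr=452 sum_balances=0

Answer: ok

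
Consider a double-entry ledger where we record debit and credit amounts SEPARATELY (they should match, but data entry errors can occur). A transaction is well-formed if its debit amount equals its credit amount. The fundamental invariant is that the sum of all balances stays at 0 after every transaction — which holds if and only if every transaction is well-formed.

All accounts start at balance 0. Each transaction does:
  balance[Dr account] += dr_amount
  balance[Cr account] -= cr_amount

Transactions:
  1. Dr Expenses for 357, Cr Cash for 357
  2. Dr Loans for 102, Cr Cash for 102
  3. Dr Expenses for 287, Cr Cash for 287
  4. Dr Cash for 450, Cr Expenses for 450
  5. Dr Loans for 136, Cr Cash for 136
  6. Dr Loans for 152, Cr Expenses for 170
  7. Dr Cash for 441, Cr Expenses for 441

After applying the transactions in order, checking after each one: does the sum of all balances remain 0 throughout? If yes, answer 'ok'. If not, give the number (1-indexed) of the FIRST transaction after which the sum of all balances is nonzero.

After txn 1: dr=357 cr=357 sum_balances=0
After txn 2: dr=102 cr=102 sum_balances=0
After txn 3: dr=287 cr=287 sum_balances=0
After txn 4: dr=450 cr=450 sum_balances=0
After txn 5: dr=136 cr=136 sum_balances=0
After txn 6: dr=152 cr=170 sum_balances=-18
After txn 7: dr=441 cr=441 sum_balances=-18

Answer: 6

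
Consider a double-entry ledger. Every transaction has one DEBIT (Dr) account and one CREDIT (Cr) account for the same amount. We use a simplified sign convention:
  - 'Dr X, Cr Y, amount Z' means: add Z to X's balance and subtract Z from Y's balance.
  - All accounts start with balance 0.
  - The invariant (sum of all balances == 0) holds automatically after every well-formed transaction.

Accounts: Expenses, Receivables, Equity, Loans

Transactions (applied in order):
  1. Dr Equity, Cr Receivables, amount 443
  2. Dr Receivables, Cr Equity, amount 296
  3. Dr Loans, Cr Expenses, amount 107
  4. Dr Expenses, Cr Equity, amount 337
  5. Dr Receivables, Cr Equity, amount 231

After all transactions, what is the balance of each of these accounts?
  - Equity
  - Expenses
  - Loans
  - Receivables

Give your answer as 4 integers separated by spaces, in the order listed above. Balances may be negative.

Answer: -421 230 107 84

Derivation:
After txn 1 (Dr Equity, Cr Receivables, amount 443): Equity=443 Receivables=-443
After txn 2 (Dr Receivables, Cr Equity, amount 296): Equity=147 Receivables=-147
After txn 3 (Dr Loans, Cr Expenses, amount 107): Equity=147 Expenses=-107 Loans=107 Receivables=-147
After txn 4 (Dr Expenses, Cr Equity, amount 337): Equity=-190 Expenses=230 Loans=107 Receivables=-147
After txn 5 (Dr Receivables, Cr Equity, amount 231): Equity=-421 Expenses=230 Loans=107 Receivables=84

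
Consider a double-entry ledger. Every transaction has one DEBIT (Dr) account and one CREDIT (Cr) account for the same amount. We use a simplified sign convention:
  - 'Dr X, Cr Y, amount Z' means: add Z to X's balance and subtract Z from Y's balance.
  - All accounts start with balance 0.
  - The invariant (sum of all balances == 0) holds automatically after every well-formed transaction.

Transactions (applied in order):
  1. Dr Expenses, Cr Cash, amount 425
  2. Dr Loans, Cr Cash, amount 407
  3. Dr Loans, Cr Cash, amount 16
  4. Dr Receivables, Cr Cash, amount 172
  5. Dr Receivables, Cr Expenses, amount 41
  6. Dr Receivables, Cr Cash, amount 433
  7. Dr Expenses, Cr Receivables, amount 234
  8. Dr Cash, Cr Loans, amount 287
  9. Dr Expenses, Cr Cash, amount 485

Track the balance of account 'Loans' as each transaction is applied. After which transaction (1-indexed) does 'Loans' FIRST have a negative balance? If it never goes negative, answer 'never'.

Answer: never

Derivation:
After txn 1: Loans=0
After txn 2: Loans=407
After txn 3: Loans=423
After txn 4: Loans=423
After txn 5: Loans=423
After txn 6: Loans=423
After txn 7: Loans=423
After txn 8: Loans=136
After txn 9: Loans=136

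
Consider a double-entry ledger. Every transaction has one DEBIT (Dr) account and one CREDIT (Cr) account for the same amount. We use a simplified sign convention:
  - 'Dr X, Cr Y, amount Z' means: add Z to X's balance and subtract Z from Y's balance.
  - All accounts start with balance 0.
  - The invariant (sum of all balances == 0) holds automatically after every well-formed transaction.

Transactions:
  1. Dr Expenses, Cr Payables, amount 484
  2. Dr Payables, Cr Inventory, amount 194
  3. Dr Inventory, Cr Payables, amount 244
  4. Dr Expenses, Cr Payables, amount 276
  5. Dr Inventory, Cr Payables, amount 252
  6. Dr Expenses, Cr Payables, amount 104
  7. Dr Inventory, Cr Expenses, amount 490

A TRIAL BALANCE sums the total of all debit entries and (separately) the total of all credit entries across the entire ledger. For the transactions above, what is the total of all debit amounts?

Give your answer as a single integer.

Txn 1: debit+=484
Txn 2: debit+=194
Txn 3: debit+=244
Txn 4: debit+=276
Txn 5: debit+=252
Txn 6: debit+=104
Txn 7: debit+=490
Total debits = 2044

Answer: 2044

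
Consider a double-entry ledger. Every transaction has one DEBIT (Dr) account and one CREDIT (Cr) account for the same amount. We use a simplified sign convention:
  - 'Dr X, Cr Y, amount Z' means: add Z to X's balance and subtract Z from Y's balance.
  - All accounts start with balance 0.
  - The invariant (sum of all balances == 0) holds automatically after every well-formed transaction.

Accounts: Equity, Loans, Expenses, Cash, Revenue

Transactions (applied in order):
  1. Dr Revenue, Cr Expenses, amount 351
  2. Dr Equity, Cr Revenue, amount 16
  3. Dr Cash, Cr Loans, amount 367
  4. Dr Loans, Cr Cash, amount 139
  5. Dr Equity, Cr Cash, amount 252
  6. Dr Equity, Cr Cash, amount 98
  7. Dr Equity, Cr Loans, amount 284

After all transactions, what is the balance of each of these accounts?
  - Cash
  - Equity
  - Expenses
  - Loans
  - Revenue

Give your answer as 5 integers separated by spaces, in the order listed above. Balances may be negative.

Answer: -122 650 -351 -512 335

Derivation:
After txn 1 (Dr Revenue, Cr Expenses, amount 351): Expenses=-351 Revenue=351
After txn 2 (Dr Equity, Cr Revenue, amount 16): Equity=16 Expenses=-351 Revenue=335
After txn 3 (Dr Cash, Cr Loans, amount 367): Cash=367 Equity=16 Expenses=-351 Loans=-367 Revenue=335
After txn 4 (Dr Loans, Cr Cash, amount 139): Cash=228 Equity=16 Expenses=-351 Loans=-228 Revenue=335
After txn 5 (Dr Equity, Cr Cash, amount 252): Cash=-24 Equity=268 Expenses=-351 Loans=-228 Revenue=335
After txn 6 (Dr Equity, Cr Cash, amount 98): Cash=-122 Equity=366 Expenses=-351 Loans=-228 Revenue=335
After txn 7 (Dr Equity, Cr Loans, amount 284): Cash=-122 Equity=650 Expenses=-351 Loans=-512 Revenue=335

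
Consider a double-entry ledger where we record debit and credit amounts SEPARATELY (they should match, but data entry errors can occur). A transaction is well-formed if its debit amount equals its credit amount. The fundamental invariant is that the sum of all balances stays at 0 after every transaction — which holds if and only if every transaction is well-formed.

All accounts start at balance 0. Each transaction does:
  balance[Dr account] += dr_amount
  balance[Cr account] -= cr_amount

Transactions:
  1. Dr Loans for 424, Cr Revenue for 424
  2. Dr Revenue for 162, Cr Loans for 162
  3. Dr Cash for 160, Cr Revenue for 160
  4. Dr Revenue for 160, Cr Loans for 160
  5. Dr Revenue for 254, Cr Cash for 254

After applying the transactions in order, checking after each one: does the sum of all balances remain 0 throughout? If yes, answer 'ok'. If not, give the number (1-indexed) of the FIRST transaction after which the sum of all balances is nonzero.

After txn 1: dr=424 cr=424 sum_balances=0
After txn 2: dr=162 cr=162 sum_balances=0
After txn 3: dr=160 cr=160 sum_balances=0
After txn 4: dr=160 cr=160 sum_balances=0
After txn 5: dr=254 cr=254 sum_balances=0

Answer: ok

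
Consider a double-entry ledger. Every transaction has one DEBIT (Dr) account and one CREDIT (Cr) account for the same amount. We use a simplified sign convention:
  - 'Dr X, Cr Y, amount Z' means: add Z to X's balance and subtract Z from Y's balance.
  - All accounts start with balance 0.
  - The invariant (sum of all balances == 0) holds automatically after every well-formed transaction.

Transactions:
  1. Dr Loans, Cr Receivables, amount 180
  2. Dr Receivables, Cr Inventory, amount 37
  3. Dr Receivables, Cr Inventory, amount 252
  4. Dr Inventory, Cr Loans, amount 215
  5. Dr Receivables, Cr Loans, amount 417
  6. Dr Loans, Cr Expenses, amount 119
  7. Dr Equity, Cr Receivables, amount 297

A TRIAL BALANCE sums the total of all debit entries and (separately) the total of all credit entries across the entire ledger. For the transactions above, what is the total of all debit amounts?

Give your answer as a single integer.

Answer: 1517

Derivation:
Txn 1: debit+=180
Txn 2: debit+=37
Txn 3: debit+=252
Txn 4: debit+=215
Txn 5: debit+=417
Txn 6: debit+=119
Txn 7: debit+=297
Total debits = 1517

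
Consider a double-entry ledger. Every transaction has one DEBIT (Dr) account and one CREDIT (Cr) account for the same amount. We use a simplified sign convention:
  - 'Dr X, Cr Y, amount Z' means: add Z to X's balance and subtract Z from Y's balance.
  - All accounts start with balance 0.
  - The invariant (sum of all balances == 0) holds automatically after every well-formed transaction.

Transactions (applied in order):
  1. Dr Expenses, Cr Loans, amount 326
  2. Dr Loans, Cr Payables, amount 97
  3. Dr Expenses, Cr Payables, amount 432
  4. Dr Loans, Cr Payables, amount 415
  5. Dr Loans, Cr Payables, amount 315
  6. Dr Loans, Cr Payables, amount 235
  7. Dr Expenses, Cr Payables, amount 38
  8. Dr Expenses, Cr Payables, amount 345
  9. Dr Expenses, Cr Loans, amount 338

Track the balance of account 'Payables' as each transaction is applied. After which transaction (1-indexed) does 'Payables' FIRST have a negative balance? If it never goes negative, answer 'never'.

After txn 1: Payables=0
After txn 2: Payables=-97

Answer: 2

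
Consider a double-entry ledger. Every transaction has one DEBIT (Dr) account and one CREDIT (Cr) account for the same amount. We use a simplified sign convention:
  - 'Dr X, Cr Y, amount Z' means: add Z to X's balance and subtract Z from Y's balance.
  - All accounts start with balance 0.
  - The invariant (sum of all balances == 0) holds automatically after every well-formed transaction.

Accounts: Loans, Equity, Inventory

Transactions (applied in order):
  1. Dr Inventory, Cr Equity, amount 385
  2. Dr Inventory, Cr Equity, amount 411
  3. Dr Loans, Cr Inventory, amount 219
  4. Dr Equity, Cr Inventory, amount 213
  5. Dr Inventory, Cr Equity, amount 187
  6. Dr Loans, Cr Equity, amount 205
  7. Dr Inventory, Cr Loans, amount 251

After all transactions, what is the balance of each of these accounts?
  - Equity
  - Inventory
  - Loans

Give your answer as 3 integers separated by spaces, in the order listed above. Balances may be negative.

After txn 1 (Dr Inventory, Cr Equity, amount 385): Equity=-385 Inventory=385
After txn 2 (Dr Inventory, Cr Equity, amount 411): Equity=-796 Inventory=796
After txn 3 (Dr Loans, Cr Inventory, amount 219): Equity=-796 Inventory=577 Loans=219
After txn 4 (Dr Equity, Cr Inventory, amount 213): Equity=-583 Inventory=364 Loans=219
After txn 5 (Dr Inventory, Cr Equity, amount 187): Equity=-770 Inventory=551 Loans=219
After txn 6 (Dr Loans, Cr Equity, amount 205): Equity=-975 Inventory=551 Loans=424
After txn 7 (Dr Inventory, Cr Loans, amount 251): Equity=-975 Inventory=802 Loans=173

Answer: -975 802 173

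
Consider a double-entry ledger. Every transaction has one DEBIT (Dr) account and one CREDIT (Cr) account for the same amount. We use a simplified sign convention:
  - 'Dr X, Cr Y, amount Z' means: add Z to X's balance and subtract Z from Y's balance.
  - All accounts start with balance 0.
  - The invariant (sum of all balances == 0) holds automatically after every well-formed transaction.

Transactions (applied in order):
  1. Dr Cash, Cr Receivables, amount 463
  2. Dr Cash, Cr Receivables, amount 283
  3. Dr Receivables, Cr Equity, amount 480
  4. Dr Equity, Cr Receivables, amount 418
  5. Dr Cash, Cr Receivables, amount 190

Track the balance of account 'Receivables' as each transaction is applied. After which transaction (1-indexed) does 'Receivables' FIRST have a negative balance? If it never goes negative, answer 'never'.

After txn 1: Receivables=-463

Answer: 1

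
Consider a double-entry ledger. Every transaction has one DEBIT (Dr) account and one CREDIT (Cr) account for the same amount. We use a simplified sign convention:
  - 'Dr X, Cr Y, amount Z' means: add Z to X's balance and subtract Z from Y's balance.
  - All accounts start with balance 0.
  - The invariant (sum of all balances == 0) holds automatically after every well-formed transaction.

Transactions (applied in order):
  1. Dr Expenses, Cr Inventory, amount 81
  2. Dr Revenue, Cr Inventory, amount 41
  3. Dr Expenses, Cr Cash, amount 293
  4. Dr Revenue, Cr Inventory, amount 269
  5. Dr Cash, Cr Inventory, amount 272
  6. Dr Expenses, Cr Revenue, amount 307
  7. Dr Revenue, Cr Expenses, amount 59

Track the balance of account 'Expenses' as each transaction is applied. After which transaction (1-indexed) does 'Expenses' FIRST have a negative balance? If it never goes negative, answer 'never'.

After txn 1: Expenses=81
After txn 2: Expenses=81
After txn 3: Expenses=374
After txn 4: Expenses=374
After txn 5: Expenses=374
After txn 6: Expenses=681
After txn 7: Expenses=622

Answer: never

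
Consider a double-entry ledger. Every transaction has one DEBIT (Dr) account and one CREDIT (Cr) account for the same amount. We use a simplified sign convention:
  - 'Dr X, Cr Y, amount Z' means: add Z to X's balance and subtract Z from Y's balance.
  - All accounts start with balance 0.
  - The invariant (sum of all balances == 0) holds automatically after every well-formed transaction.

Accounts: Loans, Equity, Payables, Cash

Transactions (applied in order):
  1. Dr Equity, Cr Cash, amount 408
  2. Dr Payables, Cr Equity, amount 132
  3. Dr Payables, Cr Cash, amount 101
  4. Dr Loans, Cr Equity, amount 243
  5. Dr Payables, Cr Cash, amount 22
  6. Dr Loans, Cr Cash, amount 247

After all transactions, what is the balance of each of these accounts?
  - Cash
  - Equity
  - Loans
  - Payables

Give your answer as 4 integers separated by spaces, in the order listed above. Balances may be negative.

After txn 1 (Dr Equity, Cr Cash, amount 408): Cash=-408 Equity=408
After txn 2 (Dr Payables, Cr Equity, amount 132): Cash=-408 Equity=276 Payables=132
After txn 3 (Dr Payables, Cr Cash, amount 101): Cash=-509 Equity=276 Payables=233
After txn 4 (Dr Loans, Cr Equity, amount 243): Cash=-509 Equity=33 Loans=243 Payables=233
After txn 5 (Dr Payables, Cr Cash, amount 22): Cash=-531 Equity=33 Loans=243 Payables=255
After txn 6 (Dr Loans, Cr Cash, amount 247): Cash=-778 Equity=33 Loans=490 Payables=255

Answer: -778 33 490 255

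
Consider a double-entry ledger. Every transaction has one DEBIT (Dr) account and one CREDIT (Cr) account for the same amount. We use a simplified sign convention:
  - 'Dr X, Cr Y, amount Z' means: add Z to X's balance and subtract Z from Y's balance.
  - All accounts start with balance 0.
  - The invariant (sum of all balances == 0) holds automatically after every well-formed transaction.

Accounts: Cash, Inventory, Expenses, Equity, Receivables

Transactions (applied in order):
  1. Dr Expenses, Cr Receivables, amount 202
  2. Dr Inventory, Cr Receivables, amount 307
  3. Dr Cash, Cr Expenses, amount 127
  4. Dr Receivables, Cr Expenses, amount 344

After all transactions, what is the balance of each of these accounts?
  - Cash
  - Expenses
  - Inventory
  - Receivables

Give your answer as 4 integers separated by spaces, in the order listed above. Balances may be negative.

Answer: 127 -269 307 -165

Derivation:
After txn 1 (Dr Expenses, Cr Receivables, amount 202): Expenses=202 Receivables=-202
After txn 2 (Dr Inventory, Cr Receivables, amount 307): Expenses=202 Inventory=307 Receivables=-509
After txn 3 (Dr Cash, Cr Expenses, amount 127): Cash=127 Expenses=75 Inventory=307 Receivables=-509
After txn 4 (Dr Receivables, Cr Expenses, amount 344): Cash=127 Expenses=-269 Inventory=307 Receivables=-165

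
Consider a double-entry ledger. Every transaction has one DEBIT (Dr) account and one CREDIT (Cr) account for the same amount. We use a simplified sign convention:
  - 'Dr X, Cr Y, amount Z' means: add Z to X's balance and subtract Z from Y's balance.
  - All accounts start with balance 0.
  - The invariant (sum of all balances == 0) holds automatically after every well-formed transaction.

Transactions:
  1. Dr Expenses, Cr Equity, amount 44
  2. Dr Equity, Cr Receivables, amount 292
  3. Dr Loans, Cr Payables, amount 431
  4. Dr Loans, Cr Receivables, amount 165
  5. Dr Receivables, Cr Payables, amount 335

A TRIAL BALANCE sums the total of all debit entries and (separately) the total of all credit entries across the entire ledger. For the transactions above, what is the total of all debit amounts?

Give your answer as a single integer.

Txn 1: debit+=44
Txn 2: debit+=292
Txn 3: debit+=431
Txn 4: debit+=165
Txn 5: debit+=335
Total debits = 1267

Answer: 1267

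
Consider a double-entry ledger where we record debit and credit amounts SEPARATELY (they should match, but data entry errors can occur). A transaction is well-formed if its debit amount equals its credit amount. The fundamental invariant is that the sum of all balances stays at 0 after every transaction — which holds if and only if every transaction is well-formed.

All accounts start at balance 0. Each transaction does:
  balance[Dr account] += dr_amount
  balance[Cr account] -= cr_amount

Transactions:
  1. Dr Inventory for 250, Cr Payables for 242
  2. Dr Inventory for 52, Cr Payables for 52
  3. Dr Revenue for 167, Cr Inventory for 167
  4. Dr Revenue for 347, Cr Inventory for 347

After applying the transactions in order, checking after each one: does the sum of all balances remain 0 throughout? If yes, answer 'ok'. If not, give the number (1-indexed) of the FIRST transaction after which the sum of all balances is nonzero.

After txn 1: dr=250 cr=242 sum_balances=8
After txn 2: dr=52 cr=52 sum_balances=8
After txn 3: dr=167 cr=167 sum_balances=8
After txn 4: dr=347 cr=347 sum_balances=8

Answer: 1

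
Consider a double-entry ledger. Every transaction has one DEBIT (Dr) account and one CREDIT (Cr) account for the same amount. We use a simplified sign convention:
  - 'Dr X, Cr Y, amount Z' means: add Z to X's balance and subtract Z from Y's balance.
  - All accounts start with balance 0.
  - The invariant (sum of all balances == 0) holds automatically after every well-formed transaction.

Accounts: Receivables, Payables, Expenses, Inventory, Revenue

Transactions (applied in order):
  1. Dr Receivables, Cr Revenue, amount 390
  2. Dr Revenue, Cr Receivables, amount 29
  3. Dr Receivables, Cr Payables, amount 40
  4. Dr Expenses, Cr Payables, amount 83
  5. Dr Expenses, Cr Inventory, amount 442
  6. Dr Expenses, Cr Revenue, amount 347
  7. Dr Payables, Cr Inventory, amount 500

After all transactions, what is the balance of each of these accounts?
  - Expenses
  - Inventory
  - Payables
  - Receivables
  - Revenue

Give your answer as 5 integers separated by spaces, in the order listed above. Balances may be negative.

Answer: 872 -942 377 401 -708

Derivation:
After txn 1 (Dr Receivables, Cr Revenue, amount 390): Receivables=390 Revenue=-390
After txn 2 (Dr Revenue, Cr Receivables, amount 29): Receivables=361 Revenue=-361
After txn 3 (Dr Receivables, Cr Payables, amount 40): Payables=-40 Receivables=401 Revenue=-361
After txn 4 (Dr Expenses, Cr Payables, amount 83): Expenses=83 Payables=-123 Receivables=401 Revenue=-361
After txn 5 (Dr Expenses, Cr Inventory, amount 442): Expenses=525 Inventory=-442 Payables=-123 Receivables=401 Revenue=-361
After txn 6 (Dr Expenses, Cr Revenue, amount 347): Expenses=872 Inventory=-442 Payables=-123 Receivables=401 Revenue=-708
After txn 7 (Dr Payables, Cr Inventory, amount 500): Expenses=872 Inventory=-942 Payables=377 Receivables=401 Revenue=-708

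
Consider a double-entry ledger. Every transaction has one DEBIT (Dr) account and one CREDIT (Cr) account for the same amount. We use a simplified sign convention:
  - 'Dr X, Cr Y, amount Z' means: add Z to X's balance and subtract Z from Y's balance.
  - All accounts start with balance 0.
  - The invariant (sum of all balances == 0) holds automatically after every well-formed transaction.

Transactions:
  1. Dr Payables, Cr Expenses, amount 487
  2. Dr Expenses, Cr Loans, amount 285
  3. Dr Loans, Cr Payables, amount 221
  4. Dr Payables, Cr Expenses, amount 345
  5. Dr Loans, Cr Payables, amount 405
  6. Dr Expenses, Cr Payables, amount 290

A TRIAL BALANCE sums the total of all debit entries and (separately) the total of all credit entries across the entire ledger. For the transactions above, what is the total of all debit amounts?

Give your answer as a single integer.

Txn 1: debit+=487
Txn 2: debit+=285
Txn 3: debit+=221
Txn 4: debit+=345
Txn 5: debit+=405
Txn 6: debit+=290
Total debits = 2033

Answer: 2033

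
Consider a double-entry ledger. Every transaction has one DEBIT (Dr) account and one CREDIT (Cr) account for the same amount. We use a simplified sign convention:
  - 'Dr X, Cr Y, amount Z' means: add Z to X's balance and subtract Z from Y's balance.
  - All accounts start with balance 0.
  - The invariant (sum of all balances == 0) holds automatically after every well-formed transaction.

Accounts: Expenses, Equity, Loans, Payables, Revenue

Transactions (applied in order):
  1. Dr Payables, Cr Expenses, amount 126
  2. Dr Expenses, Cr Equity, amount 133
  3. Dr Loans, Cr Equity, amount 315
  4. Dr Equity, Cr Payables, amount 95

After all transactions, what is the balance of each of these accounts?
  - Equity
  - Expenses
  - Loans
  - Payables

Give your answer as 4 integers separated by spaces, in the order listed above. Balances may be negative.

Answer: -353 7 315 31

Derivation:
After txn 1 (Dr Payables, Cr Expenses, amount 126): Expenses=-126 Payables=126
After txn 2 (Dr Expenses, Cr Equity, amount 133): Equity=-133 Expenses=7 Payables=126
After txn 3 (Dr Loans, Cr Equity, amount 315): Equity=-448 Expenses=7 Loans=315 Payables=126
After txn 4 (Dr Equity, Cr Payables, amount 95): Equity=-353 Expenses=7 Loans=315 Payables=31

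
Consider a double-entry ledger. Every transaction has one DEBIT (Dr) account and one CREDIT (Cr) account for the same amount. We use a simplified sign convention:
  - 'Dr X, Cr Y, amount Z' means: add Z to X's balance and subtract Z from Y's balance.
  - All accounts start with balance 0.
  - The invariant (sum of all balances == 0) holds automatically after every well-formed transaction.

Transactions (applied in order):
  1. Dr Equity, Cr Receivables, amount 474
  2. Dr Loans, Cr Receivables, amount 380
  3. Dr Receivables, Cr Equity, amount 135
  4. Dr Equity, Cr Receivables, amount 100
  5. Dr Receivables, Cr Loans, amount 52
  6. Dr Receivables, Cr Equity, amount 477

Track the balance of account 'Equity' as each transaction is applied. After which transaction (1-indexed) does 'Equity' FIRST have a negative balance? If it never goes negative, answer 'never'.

Answer: 6

Derivation:
After txn 1: Equity=474
After txn 2: Equity=474
After txn 3: Equity=339
After txn 4: Equity=439
After txn 5: Equity=439
After txn 6: Equity=-38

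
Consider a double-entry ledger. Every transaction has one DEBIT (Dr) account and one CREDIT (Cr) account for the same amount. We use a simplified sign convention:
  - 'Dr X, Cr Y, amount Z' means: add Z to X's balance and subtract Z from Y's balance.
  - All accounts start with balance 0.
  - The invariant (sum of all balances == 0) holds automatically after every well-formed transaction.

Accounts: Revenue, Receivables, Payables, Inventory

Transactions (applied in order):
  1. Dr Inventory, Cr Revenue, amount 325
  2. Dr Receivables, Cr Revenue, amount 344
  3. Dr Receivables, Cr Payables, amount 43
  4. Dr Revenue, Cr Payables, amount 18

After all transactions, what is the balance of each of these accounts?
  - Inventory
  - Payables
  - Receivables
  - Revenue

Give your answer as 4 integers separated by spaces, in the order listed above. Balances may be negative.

Answer: 325 -61 387 -651

Derivation:
After txn 1 (Dr Inventory, Cr Revenue, amount 325): Inventory=325 Revenue=-325
After txn 2 (Dr Receivables, Cr Revenue, amount 344): Inventory=325 Receivables=344 Revenue=-669
After txn 3 (Dr Receivables, Cr Payables, amount 43): Inventory=325 Payables=-43 Receivables=387 Revenue=-669
After txn 4 (Dr Revenue, Cr Payables, amount 18): Inventory=325 Payables=-61 Receivables=387 Revenue=-651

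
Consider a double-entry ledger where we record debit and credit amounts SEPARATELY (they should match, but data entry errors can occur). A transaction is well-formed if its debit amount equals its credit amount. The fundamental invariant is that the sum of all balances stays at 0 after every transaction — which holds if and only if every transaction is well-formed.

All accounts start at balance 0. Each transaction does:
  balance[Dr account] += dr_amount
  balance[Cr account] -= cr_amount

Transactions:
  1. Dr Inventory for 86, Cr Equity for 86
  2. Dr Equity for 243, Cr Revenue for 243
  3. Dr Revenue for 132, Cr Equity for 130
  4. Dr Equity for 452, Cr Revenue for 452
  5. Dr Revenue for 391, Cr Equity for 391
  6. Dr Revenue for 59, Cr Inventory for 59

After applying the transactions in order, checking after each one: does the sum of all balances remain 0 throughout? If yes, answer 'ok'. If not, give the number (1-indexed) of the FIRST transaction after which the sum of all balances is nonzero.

Answer: 3

Derivation:
After txn 1: dr=86 cr=86 sum_balances=0
After txn 2: dr=243 cr=243 sum_balances=0
After txn 3: dr=132 cr=130 sum_balances=2
After txn 4: dr=452 cr=452 sum_balances=2
After txn 5: dr=391 cr=391 sum_balances=2
After txn 6: dr=59 cr=59 sum_balances=2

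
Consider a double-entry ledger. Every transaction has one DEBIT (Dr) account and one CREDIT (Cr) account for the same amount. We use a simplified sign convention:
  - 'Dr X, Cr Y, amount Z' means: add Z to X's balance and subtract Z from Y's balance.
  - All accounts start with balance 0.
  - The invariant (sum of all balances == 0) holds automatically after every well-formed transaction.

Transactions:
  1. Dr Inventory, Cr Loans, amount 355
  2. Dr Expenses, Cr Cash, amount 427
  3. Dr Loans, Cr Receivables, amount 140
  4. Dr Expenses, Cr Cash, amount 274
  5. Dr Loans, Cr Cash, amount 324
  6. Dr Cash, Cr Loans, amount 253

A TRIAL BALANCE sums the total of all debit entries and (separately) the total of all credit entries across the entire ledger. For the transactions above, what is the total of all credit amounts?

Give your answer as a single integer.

Txn 1: credit+=355
Txn 2: credit+=427
Txn 3: credit+=140
Txn 4: credit+=274
Txn 5: credit+=324
Txn 6: credit+=253
Total credits = 1773

Answer: 1773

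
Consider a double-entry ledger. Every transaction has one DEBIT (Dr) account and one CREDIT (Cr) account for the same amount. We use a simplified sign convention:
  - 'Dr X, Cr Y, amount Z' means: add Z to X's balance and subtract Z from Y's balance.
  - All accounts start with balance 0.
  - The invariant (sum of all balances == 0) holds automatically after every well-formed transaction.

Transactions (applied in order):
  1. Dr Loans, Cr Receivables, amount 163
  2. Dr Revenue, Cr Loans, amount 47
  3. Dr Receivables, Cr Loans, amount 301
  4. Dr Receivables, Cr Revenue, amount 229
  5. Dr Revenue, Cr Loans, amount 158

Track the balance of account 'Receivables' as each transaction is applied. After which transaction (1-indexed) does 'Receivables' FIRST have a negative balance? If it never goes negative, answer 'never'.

After txn 1: Receivables=-163

Answer: 1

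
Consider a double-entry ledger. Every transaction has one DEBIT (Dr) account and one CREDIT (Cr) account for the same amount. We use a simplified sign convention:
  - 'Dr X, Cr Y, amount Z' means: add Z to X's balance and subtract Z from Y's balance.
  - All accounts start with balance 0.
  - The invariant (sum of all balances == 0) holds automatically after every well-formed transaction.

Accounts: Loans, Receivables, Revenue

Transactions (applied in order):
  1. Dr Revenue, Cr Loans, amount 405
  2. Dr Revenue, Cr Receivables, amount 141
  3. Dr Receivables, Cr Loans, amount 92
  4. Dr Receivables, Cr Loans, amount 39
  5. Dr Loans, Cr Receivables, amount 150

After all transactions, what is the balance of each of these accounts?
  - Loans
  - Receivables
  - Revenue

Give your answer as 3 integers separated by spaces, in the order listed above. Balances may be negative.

After txn 1 (Dr Revenue, Cr Loans, amount 405): Loans=-405 Revenue=405
After txn 2 (Dr Revenue, Cr Receivables, amount 141): Loans=-405 Receivables=-141 Revenue=546
After txn 3 (Dr Receivables, Cr Loans, amount 92): Loans=-497 Receivables=-49 Revenue=546
After txn 4 (Dr Receivables, Cr Loans, amount 39): Loans=-536 Receivables=-10 Revenue=546
After txn 5 (Dr Loans, Cr Receivables, amount 150): Loans=-386 Receivables=-160 Revenue=546

Answer: -386 -160 546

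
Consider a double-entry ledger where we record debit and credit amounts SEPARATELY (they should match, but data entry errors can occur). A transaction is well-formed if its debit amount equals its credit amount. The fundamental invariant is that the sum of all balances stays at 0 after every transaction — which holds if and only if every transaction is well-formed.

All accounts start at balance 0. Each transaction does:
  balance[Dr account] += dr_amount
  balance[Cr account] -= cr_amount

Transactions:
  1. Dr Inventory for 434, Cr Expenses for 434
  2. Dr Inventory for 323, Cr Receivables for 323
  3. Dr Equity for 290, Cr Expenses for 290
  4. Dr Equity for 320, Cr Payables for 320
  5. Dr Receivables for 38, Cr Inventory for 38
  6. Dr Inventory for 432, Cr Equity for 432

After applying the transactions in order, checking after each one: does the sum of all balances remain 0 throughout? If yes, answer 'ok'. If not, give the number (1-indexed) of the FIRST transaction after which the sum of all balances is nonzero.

Answer: ok

Derivation:
After txn 1: dr=434 cr=434 sum_balances=0
After txn 2: dr=323 cr=323 sum_balances=0
After txn 3: dr=290 cr=290 sum_balances=0
After txn 4: dr=320 cr=320 sum_balances=0
After txn 5: dr=38 cr=38 sum_balances=0
After txn 6: dr=432 cr=432 sum_balances=0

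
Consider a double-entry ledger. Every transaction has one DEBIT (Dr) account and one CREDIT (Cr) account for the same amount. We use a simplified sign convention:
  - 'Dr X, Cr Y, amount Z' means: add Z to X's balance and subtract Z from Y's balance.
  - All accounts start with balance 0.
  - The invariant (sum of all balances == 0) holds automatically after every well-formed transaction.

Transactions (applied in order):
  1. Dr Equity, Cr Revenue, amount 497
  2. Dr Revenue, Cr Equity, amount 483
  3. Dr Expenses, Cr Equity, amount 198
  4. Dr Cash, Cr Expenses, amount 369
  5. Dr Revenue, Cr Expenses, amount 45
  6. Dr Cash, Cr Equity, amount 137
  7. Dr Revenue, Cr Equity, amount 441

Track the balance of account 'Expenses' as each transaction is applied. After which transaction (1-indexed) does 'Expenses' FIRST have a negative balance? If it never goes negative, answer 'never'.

Answer: 4

Derivation:
After txn 1: Expenses=0
After txn 2: Expenses=0
After txn 3: Expenses=198
After txn 4: Expenses=-171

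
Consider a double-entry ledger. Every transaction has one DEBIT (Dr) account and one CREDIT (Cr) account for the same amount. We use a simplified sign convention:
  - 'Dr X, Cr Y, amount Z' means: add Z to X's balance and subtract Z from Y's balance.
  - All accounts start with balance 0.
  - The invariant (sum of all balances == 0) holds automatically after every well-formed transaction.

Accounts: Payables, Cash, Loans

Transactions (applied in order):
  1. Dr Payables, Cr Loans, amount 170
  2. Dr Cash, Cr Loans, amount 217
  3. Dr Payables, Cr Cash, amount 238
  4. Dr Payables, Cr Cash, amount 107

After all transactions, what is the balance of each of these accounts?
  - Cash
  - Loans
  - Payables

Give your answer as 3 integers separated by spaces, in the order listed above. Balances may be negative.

After txn 1 (Dr Payables, Cr Loans, amount 170): Loans=-170 Payables=170
After txn 2 (Dr Cash, Cr Loans, amount 217): Cash=217 Loans=-387 Payables=170
After txn 3 (Dr Payables, Cr Cash, amount 238): Cash=-21 Loans=-387 Payables=408
After txn 4 (Dr Payables, Cr Cash, amount 107): Cash=-128 Loans=-387 Payables=515

Answer: -128 -387 515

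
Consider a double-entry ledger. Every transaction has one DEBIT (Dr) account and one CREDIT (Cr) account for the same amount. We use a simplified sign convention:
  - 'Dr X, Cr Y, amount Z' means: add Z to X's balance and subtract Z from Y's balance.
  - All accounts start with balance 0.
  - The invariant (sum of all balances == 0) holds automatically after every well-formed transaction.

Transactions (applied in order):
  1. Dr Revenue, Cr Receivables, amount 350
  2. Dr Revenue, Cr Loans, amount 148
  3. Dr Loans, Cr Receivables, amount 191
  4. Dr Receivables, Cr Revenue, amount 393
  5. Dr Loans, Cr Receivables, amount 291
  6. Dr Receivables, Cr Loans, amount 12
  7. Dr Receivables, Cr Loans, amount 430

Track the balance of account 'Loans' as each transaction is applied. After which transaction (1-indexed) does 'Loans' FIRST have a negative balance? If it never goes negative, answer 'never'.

Answer: 2

Derivation:
After txn 1: Loans=0
After txn 2: Loans=-148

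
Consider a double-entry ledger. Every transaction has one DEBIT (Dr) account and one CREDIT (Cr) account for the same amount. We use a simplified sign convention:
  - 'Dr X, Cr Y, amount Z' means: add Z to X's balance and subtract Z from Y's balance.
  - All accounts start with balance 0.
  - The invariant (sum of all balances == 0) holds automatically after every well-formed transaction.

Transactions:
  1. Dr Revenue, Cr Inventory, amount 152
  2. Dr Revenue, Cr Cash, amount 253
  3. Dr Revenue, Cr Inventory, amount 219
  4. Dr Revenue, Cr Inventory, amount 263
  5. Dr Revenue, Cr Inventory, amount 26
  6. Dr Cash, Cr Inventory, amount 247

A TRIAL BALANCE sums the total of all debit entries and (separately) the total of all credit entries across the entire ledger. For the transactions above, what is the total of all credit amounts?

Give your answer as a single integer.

Answer: 1160

Derivation:
Txn 1: credit+=152
Txn 2: credit+=253
Txn 3: credit+=219
Txn 4: credit+=263
Txn 5: credit+=26
Txn 6: credit+=247
Total credits = 1160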